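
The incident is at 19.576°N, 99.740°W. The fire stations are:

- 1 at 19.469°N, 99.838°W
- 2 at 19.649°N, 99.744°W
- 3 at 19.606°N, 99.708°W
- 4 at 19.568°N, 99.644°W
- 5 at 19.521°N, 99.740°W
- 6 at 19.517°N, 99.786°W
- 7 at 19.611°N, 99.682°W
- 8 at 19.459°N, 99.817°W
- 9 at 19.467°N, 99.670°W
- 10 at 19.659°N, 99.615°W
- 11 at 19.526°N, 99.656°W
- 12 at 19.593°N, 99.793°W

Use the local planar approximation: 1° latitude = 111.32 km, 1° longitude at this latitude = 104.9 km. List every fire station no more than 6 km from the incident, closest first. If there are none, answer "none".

Distances from 19.576°N, 99.740°W:
1: √((-0.107·111.32)² + (-0.098·104.9)²) = √(141.87764 + 105.68251) = 15.734 km
2: √((0.073·111.32)² + (-0.004·104.9)²) = √(66.03773 + 0.17606) = 8.137 km
3: √((0.030·111.32)² + (0.032·104.9)²) = √(11.15293 + 11.26811) = 4.735 km
4: √((-0.008·111.32)² + (0.096·104.9)²) = √(0.79310 + 101.41296) = 10.110 km
5: √((-0.055·111.32)² + (0.000·104.9)²) = √(37.48623 + 0.00000) = 6.123 km
6: √((-0.059·111.32)² + (-0.046·104.9)²) = √(43.13705 + 23.28449) = 8.150 km
7: √((0.035·111.32)² + (0.058·104.9)²) = √(15.18037 + 37.01749) = 7.225 km
8: √((-0.117·111.32)² + (-0.077·104.9)²) = √(169.63604 + 65.24278) = 15.326 km
9: √((-0.109·111.32)² + (0.070·104.9)²) = √(147.23104 + 53.91965) = 14.183 km
10: √((0.083·111.32)² + (0.125·104.9)²) = √(85.36947 + 171.93766) = 16.041 km
11: √((-0.050·111.32)² + (0.084·104.9)²) = √(30.98036 + 77.64429) = 10.422 km
12: √((0.017·111.32)² + (-0.053·104.9)²) = √(3.58133 + 30.91026) = 5.873 km
Threshold 6 km: 3 (4.735 km), 12 (5.873 km) are within range.

3, 12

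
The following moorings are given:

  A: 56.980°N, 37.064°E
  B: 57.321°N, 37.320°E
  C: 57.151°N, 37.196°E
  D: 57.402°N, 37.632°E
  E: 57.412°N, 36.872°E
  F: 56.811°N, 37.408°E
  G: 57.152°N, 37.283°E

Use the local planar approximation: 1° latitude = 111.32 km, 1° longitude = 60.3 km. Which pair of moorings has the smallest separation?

C and G

Pairwise distances:
A–B: √((0.341·111.32)² + (0.256·60.3)²) = √(1440.97071 + 238.29479) = 40.979 km
A–C: √((0.171·111.32)² + (0.132·60.3)²) = √(362.35864 + 63.35523) = 20.633 km
A–D: √((0.422·111.32)² + (0.568·60.3)²) = √(2206.84229 + 1173.08990) = 58.137 km
A–E: √((0.432·111.32)² + (-0.192·60.3)²) = √(2312.67118 + 134.04082) = 49.464 km
A–F: √((-0.169·111.32)² + (0.344·60.3)²) = √(353.93198 + 430.28035) = 28.004 km
A–G: √((0.172·111.32)² + (0.219·60.3)²) = √(366.60914 + 174.39051) = 23.259 km
B–C: √((-0.170·111.32)² + (-0.124·60.3)²) = √(358.13292 + 55.90852) = 20.348 km
B–D: √((0.081·111.32)² + (0.312·60.3)²) = √(81.30485 + 353.95154) = 20.863 km
B–E: √((0.091·111.32)² + (-0.448·60.3)²) = √(102.61933 + 729.77781) = 28.851 km
B–F: √((-0.510·111.32)² + (0.088·60.3)²) = √(3223.19624 + 28.15788) = 57.021 km
B–G: √((-0.169·111.32)² + (-0.037·60.3)²) = √(353.93198 + 4.97781) = 18.945 km
C–D: √((0.251·111.32)² + (0.436·60.3)²) = √(780.71736 + 691.20616) = 38.366 km
C–E: √((0.261·111.32)² + (-0.324·60.3)²) = √(844.16513 + 381.70218) = 35.012 km
C–F: √((-0.340·111.32)² + (0.212·60.3)²) = √(1432.53166 + 163.42043) = 39.949 km
C–G: √((0.001·111.32)² + (0.087·60.3)²) = √(0.01239 + 27.52157) = 5.247 km
D–E: √((0.010·111.32)² + (-0.760·60.3)²) = √(1.23921 + 2100.20558) = 45.842 km
D–F: √((-0.591·111.32)² + (-0.224·60.3)²) = √(4328.33989 + 182.44445) = 67.162 km
D–G: √((-0.250·111.32)² + (-0.349·60.3)²) = √(774.50890 + 442.87940) = 34.891 km
E–F: √((-0.601·111.32)² + (0.536·60.3)²) = √(4476.05423 + 1044.63411) = 74.301 km
E–G: √((-0.260·111.32)² + (0.411·60.3)²) = √(837.70883 + 614.21196) = 38.104 km
F–G: √((0.341·111.32)² + (-0.125·60.3)²) = √(1440.97071 + 56.81391) = 38.701 km
Closest pair: C–G at 5.247 km.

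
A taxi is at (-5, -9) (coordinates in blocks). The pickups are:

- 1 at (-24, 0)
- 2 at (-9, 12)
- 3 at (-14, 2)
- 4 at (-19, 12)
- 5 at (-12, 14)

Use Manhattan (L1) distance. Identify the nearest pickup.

Distances from (-5, -9):
1: 28 blocks
2: 25 blocks
3: 20 blocks
4: 35 blocks
5: 30 blocks
Minimum: 3 at 20 blocks.

3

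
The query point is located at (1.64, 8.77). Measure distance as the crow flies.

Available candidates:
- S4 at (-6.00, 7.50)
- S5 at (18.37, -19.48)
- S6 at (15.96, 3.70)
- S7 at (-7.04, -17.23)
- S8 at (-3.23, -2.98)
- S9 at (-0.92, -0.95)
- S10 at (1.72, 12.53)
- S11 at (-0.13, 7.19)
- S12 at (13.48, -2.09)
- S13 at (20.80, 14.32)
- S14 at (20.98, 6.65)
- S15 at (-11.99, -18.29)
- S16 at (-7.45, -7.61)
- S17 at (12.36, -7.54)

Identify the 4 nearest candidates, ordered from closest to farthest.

S11, S10, S4, S9

Distances from (1.64, 8.77):
S4: √((-7.64)² + (-1.27)²) = √(58.3696 + 1.6129) = 7.74
S5: √((16.73)² + (-28.25)²) = √(279.8929 + 798.0625) = 32.83
S6: √((14.32)² + (-5.07)²) = √(205.0624 + 25.7049) = 15.19
S7: √((-8.68)² + (-26.00)²) = √(75.3424 + 676.0000) = 27.41
S8: √((-4.87)² + (-11.75)²) = √(23.7169 + 138.0625) = 12.72
S9: √((-2.56)² + (-9.72)²) = √(6.5536 + 94.4784) = 10.05
S10: √((0.08)² + (3.76)²) = √(0.0064 + 14.1376) = 3.76
S11: √((-1.77)² + (-1.58)²) = √(3.1329 + 2.4964) = 2.37
S12: √((11.84)² + (-10.86)²) = √(140.1856 + 117.9396) = 16.07
S13: √((19.16)² + (5.55)²) = √(367.1056 + 30.8025) = 19.95
S14: √((19.34)² + (-2.12)²) = √(374.0356 + 4.4944) = 19.46
S15: √((-13.63)² + (-27.06)²) = √(185.7769 + 732.2436) = 30.30
S16: √((-9.09)² + (-16.38)²) = √(82.6281 + 268.3044) = 18.73
S17: √((10.72)² + (-16.31)²) = √(114.9184 + 266.0161) = 19.52
Sorted: S11 (2.37) < S10 (3.76) < S4 (7.74) < S9 (10.05) < S8 (12.72) < S6 (15.19) < …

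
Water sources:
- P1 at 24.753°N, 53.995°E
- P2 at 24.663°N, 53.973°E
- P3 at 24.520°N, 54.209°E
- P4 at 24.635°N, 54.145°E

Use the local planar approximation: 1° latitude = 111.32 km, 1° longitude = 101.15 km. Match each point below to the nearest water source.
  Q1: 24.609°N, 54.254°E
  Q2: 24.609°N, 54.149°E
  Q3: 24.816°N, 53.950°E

Q1 at 24.609°N, 54.254°E:
  P1: 30.713 km
  P2: 29.052 km
  P3: 10.903 km
  P4: 11.399 km
  → nearest: P3 (10.903 km)
Q2 at 24.609°N, 54.149°E:
  P1: 22.352 km
  P2: 18.790 km
  P3: 11.619 km
  P4: 2.922 km
  → nearest: P4 (2.922 km)
Q3 at 24.816°N, 53.950°E:
  P1: 8.361 km
  P2: 17.190 km
  P3: 42.096 km
  P4: 28.196 km
  → nearest: P1 (8.361 km)

Q1→P3; Q2→P4; Q3→P1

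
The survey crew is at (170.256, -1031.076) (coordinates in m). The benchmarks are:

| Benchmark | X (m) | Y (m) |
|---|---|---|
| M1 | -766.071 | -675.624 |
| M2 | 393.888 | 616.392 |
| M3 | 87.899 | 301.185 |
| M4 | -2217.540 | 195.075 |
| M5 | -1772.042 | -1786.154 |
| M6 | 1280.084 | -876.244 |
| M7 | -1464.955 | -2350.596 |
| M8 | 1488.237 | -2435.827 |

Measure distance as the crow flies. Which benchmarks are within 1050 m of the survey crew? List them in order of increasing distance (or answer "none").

Distances from (170.256, -1031.076):
M1: 1001.526 m
M2: 1662.577 m
M3: 1334.804 m
M4: 2684.216 m
M5: 2083.906 m
M6: 1120.576 m
M7: 2101.202 m
M8: 1926.240 m
Threshold 1050 m: M1 (1001.526 m) is within range.

M1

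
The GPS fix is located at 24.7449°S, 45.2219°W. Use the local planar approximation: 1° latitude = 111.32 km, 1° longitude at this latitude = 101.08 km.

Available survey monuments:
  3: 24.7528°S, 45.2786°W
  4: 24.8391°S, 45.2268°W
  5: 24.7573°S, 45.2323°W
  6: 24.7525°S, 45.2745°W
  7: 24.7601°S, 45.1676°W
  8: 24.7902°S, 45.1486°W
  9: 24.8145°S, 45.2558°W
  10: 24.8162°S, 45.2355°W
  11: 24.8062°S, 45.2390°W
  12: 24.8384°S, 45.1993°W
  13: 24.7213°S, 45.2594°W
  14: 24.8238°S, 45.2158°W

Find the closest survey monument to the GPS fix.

Distances from 24.7449°S, 45.2219°W:
3: 5.7983 km
4: 10.4980 km
5: 1.7351 km
6: 5.3837 km
7: 5.7435 km
8: 8.9624 km
9: 8.4718 km
10: 8.0553 km
11: 7.0394 km
12: 10.6562 km
13: 4.6119 km
14: 8.8048 km
Minimum: 5 at 1.7351 km.

5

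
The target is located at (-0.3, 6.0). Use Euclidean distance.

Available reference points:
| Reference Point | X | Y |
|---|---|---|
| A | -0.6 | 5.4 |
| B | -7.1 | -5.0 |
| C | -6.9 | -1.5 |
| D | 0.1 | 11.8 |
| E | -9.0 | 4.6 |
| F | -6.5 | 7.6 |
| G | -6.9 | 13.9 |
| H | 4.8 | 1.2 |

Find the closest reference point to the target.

A

Distances from (-0.3, 6.0):
A: 0.7
B: 12.9
C: 10.0
D: 5.8
E: 8.8
F: 6.4
G: 10.3
H: 7.0
Minimum: A at 0.7.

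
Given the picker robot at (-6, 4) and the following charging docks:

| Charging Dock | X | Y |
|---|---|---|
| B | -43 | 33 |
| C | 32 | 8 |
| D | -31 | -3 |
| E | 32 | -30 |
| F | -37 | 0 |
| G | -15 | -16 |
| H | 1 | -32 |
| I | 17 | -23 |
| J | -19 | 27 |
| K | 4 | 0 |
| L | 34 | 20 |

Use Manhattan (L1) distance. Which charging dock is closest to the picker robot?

K

Distances from (-6, 4):
B: 66
C: 42
D: 32
E: 72
F: 35
G: 29
H: 43
I: 50
J: 36
K: 14
L: 56
Minimum: K at 14.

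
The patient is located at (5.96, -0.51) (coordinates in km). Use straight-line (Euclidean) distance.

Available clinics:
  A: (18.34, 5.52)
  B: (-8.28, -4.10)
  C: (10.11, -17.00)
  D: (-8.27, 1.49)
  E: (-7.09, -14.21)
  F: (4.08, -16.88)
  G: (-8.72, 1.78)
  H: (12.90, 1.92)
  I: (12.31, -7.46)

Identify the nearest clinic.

H

Distances from (5.96, -0.51):
A: √((12.38)² + (6.03)²) = √(153.2644 + 36.3609) = 13.77 km
B: √((-14.24)² + (-3.59)²) = √(202.7776 + 12.8881) = 14.69 km
C: √((4.15)² + (-16.49)²) = √(17.2225 + 271.9201) = 17.00 km
D: √((-14.23)² + (2.00)²) = √(202.4929 + 4.0000) = 14.37 km
E: √((-13.05)² + (-13.70)²) = √(170.3025 + 187.6900) = 18.92 km
F: √((-1.88)² + (-16.37)²) = √(3.5344 + 267.9769) = 16.48 km
G: √((-14.68)² + (2.29)²) = √(215.5024 + 5.2441) = 14.86 km
H: √((6.94)² + (2.43)²) = √(48.1636 + 5.9049) = 7.35 km
I: √((6.35)² + (-6.95)²) = √(40.3225 + 48.3025) = 9.41 km
Minimum: H at 7.35 km.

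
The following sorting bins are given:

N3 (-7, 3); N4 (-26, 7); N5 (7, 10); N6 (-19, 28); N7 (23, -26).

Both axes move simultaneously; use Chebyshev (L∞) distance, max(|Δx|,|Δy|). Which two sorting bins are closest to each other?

N3 and N5

Pairwise distances:
N3–N5: 14
N3–N4: 19
N4–N6: 21
N3–N6: 25
N5–N6: 26
N3–N7: 30
N4–N5: 33
N5–N7: 36
N4–N7: 49
N6–N7: 54
Closest pair: N3–N5 at 14.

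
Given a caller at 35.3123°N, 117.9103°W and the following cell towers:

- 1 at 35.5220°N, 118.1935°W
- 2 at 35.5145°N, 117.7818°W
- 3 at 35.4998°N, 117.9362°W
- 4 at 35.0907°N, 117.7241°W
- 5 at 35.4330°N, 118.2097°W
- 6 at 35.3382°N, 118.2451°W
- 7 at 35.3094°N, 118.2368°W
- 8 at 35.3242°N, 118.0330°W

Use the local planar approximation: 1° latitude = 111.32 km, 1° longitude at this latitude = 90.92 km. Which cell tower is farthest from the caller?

Distances from 35.3123°N, 117.9103°W:
1: √((0.2097·111.32)² + (-0.2832·90.92)²) = √(544.933185 + 662.987518) = 34.7552 km
2: √((0.2022·111.32)² + (0.1285·90.92)²) = √(506.650759 + 136.497630) = 25.3604 km
3: √((0.1875·111.32)² + (-0.0259·90.92)²) = √(435.661256 + 5.545215) = 21.0049 km
4: √((-0.2216·111.32)² + (0.1862·90.92)²) = √(608.535484 + 286.601334) = 29.9188 km
5: √((0.1207·111.32)² + (-0.2994·90.92)²) = √(180.534803 + 741.007231) = 30.3569 km
6: √((0.0259·111.32)² + (-0.3348·90.92)²) = √(8.312773 + 926.594574) = 30.5763 km
7: √((-0.0029·111.32)² + (-0.3265·90.92)²) = √(0.104218 + 881.221786) = 29.6871 km
8: √((0.0119·111.32)² + (-0.1227·90.92)²) = √(1.754851 + 124.453748) = 11.2343 km
Maximum: 1 at 34.7552 km.

1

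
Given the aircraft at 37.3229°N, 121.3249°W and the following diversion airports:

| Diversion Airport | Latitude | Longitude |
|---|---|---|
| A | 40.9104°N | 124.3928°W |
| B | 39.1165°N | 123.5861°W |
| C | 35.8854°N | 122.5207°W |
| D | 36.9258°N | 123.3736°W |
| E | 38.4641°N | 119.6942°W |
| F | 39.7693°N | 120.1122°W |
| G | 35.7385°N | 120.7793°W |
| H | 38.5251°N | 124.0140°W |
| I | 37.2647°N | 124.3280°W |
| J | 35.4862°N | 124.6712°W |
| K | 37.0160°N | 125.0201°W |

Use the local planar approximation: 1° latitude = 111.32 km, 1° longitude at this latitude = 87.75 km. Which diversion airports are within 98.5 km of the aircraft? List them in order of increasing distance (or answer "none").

Distances from 37.3229°N, 121.3249°W:
A: √((3.5875·111.32)² + (-3.0679·87.75)²) = √(159488.808960 + 72473.068408) = 481.6242 km
B: √((1.7936·111.32)² + (-2.2612·87.75)²) = √(39865.533997 + 39370.615452) = 281.4892 km
C: √((-1.4375·111.32)² + (-1.1958·87.75)²) = √(25607.200506 + 11010.609199) = 191.3578 km
D: √((-0.3971·111.32)² + (-2.0487·87.75)²) = √(1954.097232 + 32318.484336) = 185.1286 km
E: √((1.1412·111.32)² + (1.6307·87.75)²) = √(16138.751009 + 20475.871372) = 191.3495 km
F: √((2.4464·111.32)² + (1.2127·87.75)²) = √(74165.397966 + 11324.029848) = 292.3858 km
G: √((-1.5844·111.32)² + (0.5456·87.75)²) = √(31108.284547 + 2292.149677) = 182.7579 km
H: √((1.2022·111.32)² + (-2.6891·87.75)²) = √(17910.175546 + 55681.144791) = 271.2772 km
I: √((-0.0582·111.32)² + (-3.0031·87.75)²) = √(41.975160 + 69443.857660) = 263.6017 km
J: √((-1.8367·111.32)² + (-3.3463·87.75)²) = √(41804.482083 + 86223.172271) = 357.8095 km
K: √((-0.3069·111.32)² + (-3.6952·87.75)²) = √(1167.186275 + 105140.526814) = 326.0486 km
Threshold 98.5 km: none within range.

none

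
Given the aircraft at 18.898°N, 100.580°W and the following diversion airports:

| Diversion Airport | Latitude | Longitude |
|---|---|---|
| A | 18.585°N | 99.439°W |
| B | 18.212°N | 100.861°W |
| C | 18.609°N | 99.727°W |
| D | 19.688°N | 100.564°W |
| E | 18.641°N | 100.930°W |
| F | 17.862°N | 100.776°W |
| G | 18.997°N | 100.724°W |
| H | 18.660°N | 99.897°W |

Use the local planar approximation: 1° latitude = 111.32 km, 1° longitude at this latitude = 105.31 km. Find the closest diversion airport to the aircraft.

G

Distances from 18.898°N, 100.580°W:
A: √((-0.313·111.32)² + (1.141·105.31)²) = √(1214.04580 + 14438.11559) = 125.109 km
B: √((-0.686·111.32)² + (-0.281·105.31)²) = √(5831.69264 + 875.69297) = 81.899 km
C: √((-0.289·111.32)² + (0.853·105.31)²) = √(1035.00413 + 8069.32649) = 95.417 km
D: √((0.790·111.32)² + (0.016·105.31)²) = √(7733.93607 + 2.83909) = 87.959 km
E: √((-0.257·111.32)² + (-0.350·105.31)²) = √(818.48861 + 1358.54902) = 46.659 km
F: √((-1.036·111.32)² + (-0.196·105.31)²) = √(13300.43687 + 426.04097) = 117.160 km
G: √((0.099·111.32)² + (-0.144·105.31)²) = √(121.45539 + 229.96631) = 18.746 km
H: √((-0.238·111.32)² + (0.683·105.31)²) = √(701.94051 + 5173.45449) = 76.651 km
Minimum: G at 18.746 km.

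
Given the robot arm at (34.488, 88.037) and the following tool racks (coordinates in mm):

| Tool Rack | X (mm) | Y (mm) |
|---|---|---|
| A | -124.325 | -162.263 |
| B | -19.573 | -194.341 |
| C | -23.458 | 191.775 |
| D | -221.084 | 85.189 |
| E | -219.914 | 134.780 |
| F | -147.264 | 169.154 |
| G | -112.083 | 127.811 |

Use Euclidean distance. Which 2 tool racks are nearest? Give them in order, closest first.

C, G

Distances from (34.488, 88.037):
A: √((-158.813)² + (-250.300)²) = √(25221.56897 + 62650.09000) = 296.432 mm
B: √((-54.061)² + (-282.378)²) = √(2922.59172 + 79737.33488) = 287.506 mm
C: √((-57.946)² + (103.738)²) = √(3357.73892 + 10761.57264) = 118.825 mm
D: √((-255.572)² + (-2.848)²) = √(65317.04718 + 8.11110) = 255.588 mm
E: √((-254.402)² + (46.743)²) = √(64720.37760 + 2184.90805) = 258.661 mm
F: √((-181.752)² + (81.117)²) = √(33033.78950 + 6579.96769) = 199.032 mm
G: √((-146.571)² + (39.774)²) = √(21483.05804 + 1581.97108) = 151.872 mm
Sorted: C (118.825 mm) < G (151.872 mm) < F (199.032 mm) < D (255.588 mm) < …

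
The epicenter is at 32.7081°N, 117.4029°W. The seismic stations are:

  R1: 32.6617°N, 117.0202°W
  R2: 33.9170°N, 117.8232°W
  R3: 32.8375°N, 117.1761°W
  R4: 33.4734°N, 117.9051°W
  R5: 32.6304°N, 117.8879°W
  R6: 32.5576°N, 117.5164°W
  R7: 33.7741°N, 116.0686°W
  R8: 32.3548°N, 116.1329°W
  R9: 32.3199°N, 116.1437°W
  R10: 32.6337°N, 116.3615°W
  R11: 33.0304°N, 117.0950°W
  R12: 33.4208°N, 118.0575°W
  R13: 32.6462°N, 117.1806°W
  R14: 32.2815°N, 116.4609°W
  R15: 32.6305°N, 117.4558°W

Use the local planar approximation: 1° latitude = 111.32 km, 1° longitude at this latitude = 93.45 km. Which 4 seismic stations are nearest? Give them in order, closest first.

R15, R6, R13, R3

Distances from 32.7081°N, 117.4029°W:
R1: √((-0.0464·111.32)² + (0.3827·93.45)²) = √(26.679787 + 1279.014700) = 36.1344 km
R2: √((1.2089·111.32)² + (-0.4203·93.45)²) = √(18110.362799 + 1542.685478) = 140.1893 km
R3: √((0.1294·111.32)² + (0.2268·93.45)²) = √(207.498494 + 449.205135) = 25.6262 km
R4: √((0.7653·111.32)² + (-0.5022·93.45)²) = √(7257.880645 + 2202.480278) = 97.2644 km
R5: √((-0.0777·111.32)² + (-0.4850·93.45)²) = √(74.814957 + 2054.196991) = 46.1412 km
R6: √((-0.1505·111.32)² + (-0.1135·93.45)²) = √(280.685123 + 112.499433) = 19.8289 km
R7: √((1.0660·111.32)² + (1.3343·93.45)²) = √(14081.885369 + 15547.679642) = 172.1324 km
R8: √((-0.3533·111.32)² + (1.2700·93.45)²) = √(1546.798243 + 14085.298442) = 125.0284 km
R9: √((-0.3882·111.32)² + (1.2592·93.45)²) = √(1867.486442 + 13846.756067) = 125.3565 km
R10: √((-0.0744·111.32)² + (1.0414·93.45)²) = √(68.594969 + 9470.954673) = 97.6706 km
R11: √((0.3223·111.32)² + (0.3079·93.45)²) = √(1287.262170 + 827.900203) = 45.9909 km
R12: √((0.7127·111.32)² + (-0.6546·93.45)²) = √(6294.480797 + 3742.058851) = 100.1825 km
R13: √((-0.0619·111.32)² + (0.2223·93.45)²) = √(47.481857 + 431.556375) = 21.8869 km
R14: √((-0.4266·111.32)² + (0.9420·93.45)²) = √(2255.215759 + 7749.263294) = 100.0224 km
R15: √((-0.0776·111.32)² + (-0.0529·93.45)²) = √(74.622507 + 24.438242) = 9.9529 km
Sorted: R15 (9.9529 km) < R6 (19.8289 km) < R13 (21.8869 km) < R3 (25.6262 km) < R1 (36.1344 km) < R11 (45.9909 km) < …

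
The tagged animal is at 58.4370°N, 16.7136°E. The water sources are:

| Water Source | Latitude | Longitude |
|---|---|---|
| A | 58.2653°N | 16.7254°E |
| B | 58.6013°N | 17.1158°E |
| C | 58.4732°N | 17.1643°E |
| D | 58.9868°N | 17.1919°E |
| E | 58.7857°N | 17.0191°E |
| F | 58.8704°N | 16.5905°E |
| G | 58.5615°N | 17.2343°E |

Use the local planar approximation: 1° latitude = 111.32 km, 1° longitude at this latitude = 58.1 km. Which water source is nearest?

Distances from 58.4370°N, 16.7136°E:
A: 19.1259 km
B: 29.6745 km
C: 26.4939 km
D: 67.2171 km
E: 42.6829 km
F: 48.7733 km
G: 33.2762 km
Minimum: A at 19.1259 km.

A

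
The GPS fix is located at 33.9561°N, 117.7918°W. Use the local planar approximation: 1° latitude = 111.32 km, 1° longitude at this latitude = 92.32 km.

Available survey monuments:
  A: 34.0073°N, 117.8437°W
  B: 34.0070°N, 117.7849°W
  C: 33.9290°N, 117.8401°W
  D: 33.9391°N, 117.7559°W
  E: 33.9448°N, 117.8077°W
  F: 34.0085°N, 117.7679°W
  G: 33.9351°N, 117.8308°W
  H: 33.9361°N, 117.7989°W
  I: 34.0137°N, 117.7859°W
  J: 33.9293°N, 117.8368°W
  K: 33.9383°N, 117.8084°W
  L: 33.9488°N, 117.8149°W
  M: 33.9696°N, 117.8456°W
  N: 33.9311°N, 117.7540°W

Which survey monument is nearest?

E

Distances from 33.9561°N, 117.7918°W:
A: √((0.0512·111.32)² + (-0.0519·92.32)²) = √(32.485258 + 22.957591) = 7.4460 km
B: √((0.0509·111.32)² + (0.0069·92.32)²) = √(32.105686 + 0.405779) = 5.7019 km
C: √((-0.0271·111.32)² + (-0.0483·92.32)²) = √(9.100913 + 19.883180) = 5.3837 km
D: √((-0.0170·111.32)² + (0.0359·92.32)²) = √(3.581329 + 10.984505) = 3.8165 km
E: √((-0.0113·111.32)² + (-0.0159·92.32)²) = √(1.582353 + 2.154695) = 1.9331 km
F: √((0.0524·111.32)² + (0.0239·92.32)²) = √(34.025849 + 4.868413) = 6.2365 km
G: √((-0.0210·111.32)² + (-0.0390·92.32)²) = √(5.464935 + 12.963456) = 4.2928 km
H: √((-0.0200·111.32)² + (-0.0071·92.32)²) = √(4.956857 + 0.429644) = 2.3209 km
I: √((0.0576·111.32)² + (0.0059·92.32)²) = √(41.114154 + 0.296685) = 6.4351 km
J: √((-0.0268·111.32)² + (-0.0450·92.32)²) = √(8.900532 + 17.259039) = 5.1146 km
K: √((-0.0178·111.32)² + (-0.0166·92.32)²) = √(3.926326 + 2.348593) = 2.5050 km
L: √((-0.0073·111.32)² + (-0.0231·92.32)²) = √(0.660377 + 4.547949) = 2.2822 km
M: √((0.0135·111.32)² + (-0.0538·92.32)²) = √(2.258468 + 24.669261) = 5.1892 km
N: √((-0.0250·111.32)² + (0.0378·92.32)²) = √(7.745089 + 12.177978) = 4.4635 km
Minimum: E at 1.9331 km.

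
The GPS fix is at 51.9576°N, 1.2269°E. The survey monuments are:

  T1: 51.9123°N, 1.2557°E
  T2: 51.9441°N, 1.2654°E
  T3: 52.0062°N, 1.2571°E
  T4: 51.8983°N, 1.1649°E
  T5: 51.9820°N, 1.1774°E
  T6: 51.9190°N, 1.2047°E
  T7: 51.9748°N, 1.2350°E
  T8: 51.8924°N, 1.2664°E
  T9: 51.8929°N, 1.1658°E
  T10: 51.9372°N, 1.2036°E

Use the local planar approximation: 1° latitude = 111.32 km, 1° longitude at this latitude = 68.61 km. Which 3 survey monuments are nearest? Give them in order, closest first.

Distances from 51.9576°N, 1.2269°E:
T1: √((-0.0453·111.32)² + (0.0288·68.61)²) = √(25.429791 + 3.904450) = 5.4161 km
T2: √((-0.0135·111.32)² + (0.0385·68.61)²) = √(2.258468 + 6.977443) = 3.0391 km
T3: √((0.0486·111.32)² + (0.0302·68.61)²) = √(29.269745 + 4.293275) = 5.7934 km
T4: √((-0.0593·111.32)² + (-0.0620·68.61)²) = √(43.576845 + 18.094985) = 7.8531 km
T5: √((0.0244·111.32)² + (-0.0495·68.61)²) = √(7.377786 + 11.534140) = 4.3488 km
T6: √((-0.0386·111.32)² + (-0.0222·68.61)²) = √(18.463796 + 2.319962) = 4.5589 km
T7: √((0.0172·111.32)² + (0.0081·68.61)²) = √(3.666091 + 0.308848) = 1.9937 km
T8: √((-0.0652·111.32)² + (0.0395·68.61)²) = √(52.679493 + 7.344615) = 7.7475 km
T9: √((-0.0647·111.32)² + (-0.0611·68.61)²) = √(51.874623 + 17.573459) = 8.3336 km
T10: √((-0.0204·111.32)² + (-0.0233·68.61)²) = √(5.157114 + 2.555564) = 2.7772 km
Sorted: T7 (1.9937 km) < T10 (2.7772 km) < T2 (3.0391 km) < T5 (4.3488 km) < T6 (4.5589 km) < …

T7, T10, T2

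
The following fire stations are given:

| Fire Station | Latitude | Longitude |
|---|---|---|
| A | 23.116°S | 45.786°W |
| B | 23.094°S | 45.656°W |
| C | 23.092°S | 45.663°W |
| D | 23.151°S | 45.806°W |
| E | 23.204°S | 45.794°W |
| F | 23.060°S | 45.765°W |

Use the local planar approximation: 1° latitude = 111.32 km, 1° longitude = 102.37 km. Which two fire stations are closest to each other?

Pairwise distances:
A–B: 13.532 km
A–C: 12.872 km
A–D: 4.401 km
A–E: 9.830 km
A–F: 6.594 km
B–C: 0.750 km
B–D: 16.615 km
B–E: 18.695 km
B–F: 11.783 km
C–D: 16.045 km
C–E: 18.311 km
C–F: 11.033 km
D–E: 6.026 km
D–F: 10.965 km
E–F: 16.303 km
Closest pair: B–C at 0.750 km.

B and C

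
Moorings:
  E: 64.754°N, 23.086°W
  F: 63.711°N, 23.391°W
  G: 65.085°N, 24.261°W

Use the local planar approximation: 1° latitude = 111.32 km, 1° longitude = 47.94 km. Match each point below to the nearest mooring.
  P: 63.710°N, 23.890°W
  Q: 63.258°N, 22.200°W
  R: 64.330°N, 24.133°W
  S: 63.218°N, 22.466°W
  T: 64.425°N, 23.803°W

P→F; Q→F; R→E; S→F; T→E

P at 63.710°N, 23.890°W:
  E: √((1.044·111.32)² + (0.804·47.94)²) = √(13506.64212 + 1485.62143) = 122.443 km
  F: √((0.001·111.32)² + (0.499·47.94)²) = √(0.01239 + 572.26495) = 23.922 km
  G: √((1.375·111.32)² + (-0.371·47.94)²) = √(23428.89422 + 316.33255) = 154.095 km
  → nearest: F (23.922 km)
Q at 63.258°N, 22.200°W:
  E: √((1.496·111.32)² + (-0.886·47.94)²) = √(27733.81297 + 1804.11203) = 171.866 km
  F: √((0.453·111.32)² + (-1.191·47.94)²) = √(2542.97915 + 3260.01488) = 76.177 km
  G: √((1.827·111.32)² + (-2.061·47.94)²) = √(41364.09149 + 9762.29760) = 226.111 km
  → nearest: F (76.177 km)
R at 64.330°N, 24.133°W:
  E: √((0.424·111.32)² + (1.047·47.94)²) = √(2227.80979 + 2519.35532) = 68.900 km
  F: √((-0.619·111.32)² + (0.742·47.94)²) = √(4748.18567 + 1265.33019) = 77.547 km
  G: √((0.755·111.32)² + (-0.128·47.94)²) = √(7063.83097 + 37.65442) = 84.270 km
  → nearest: E (68.900 km)
S at 63.218°N, 22.466°W:
  E: √((1.536·111.32)² + (-0.620·47.94)²) = √(29236.73200 + 883.44484) = 173.552 km
  F: √((0.493·111.32)² + (-0.925·47.94)²) = √(3011.89782 + 1966.43468) = 70.557 km
  G: √((1.867·111.32)² + (-1.795·47.94)²) = √(43195.15445 + 7404.99834) = 224.945 km
  → nearest: F (70.557 km)
T at 64.425°N, 23.803°W:
  E: √((0.329·111.32)² + (0.717·47.94)²) = √(1341.33789 + 1181.50175) = 50.228 km
  F: √((-0.714·111.32)² + (0.412·47.94)²) = √(6317.46463 + 390.11306) = 81.900 km
  G: √((0.660·111.32)² + (-0.458·47.94)²) = √(5398.01723 + 482.08877) = 76.682 km
  → nearest: E (50.228 km)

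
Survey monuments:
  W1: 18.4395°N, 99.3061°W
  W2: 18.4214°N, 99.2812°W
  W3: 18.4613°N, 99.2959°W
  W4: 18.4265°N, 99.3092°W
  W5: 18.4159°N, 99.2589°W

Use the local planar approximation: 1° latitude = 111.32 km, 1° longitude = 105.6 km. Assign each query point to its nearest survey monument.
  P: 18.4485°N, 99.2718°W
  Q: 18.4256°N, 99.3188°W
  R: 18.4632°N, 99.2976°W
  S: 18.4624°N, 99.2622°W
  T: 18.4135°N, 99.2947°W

P at 18.4485°N, 99.2718°W:
  W1: √((-0.0090·111.32)² + (-0.0343·105.6)²) = √(1.003764 + 13.119464) = 3.7581 km
  W2: √((-0.0271·111.32)² + (-0.0094·105.6)²) = √(9.100913 + 0.985334) = 3.1759 km
  W3: √((0.0128·111.32)² + (-0.0241·105.6)²) = √(2.030329 + 6.476821) = 2.9167 km
  W4: √((-0.0220·111.32)² + (-0.0374·105.6)²) = √(5.997797 + 15.598076) = 4.6471 km
  W5: √((-0.0326·111.32)² + (0.0129·105.6)²) = √(13.169873 + 1.855698) = 3.8763 km
  → nearest: W3 (2.9167 km)
Q at 18.4256°N, 99.3188°W:
  W1: √((0.0139·111.32)² + (0.0127·105.6)²) = √(2.394286 + 1.798603) = 2.0477 km
  W2: √((-0.0042·111.32)² + (0.0376·105.6)²) = √(0.218597 + 15.765347) = 3.9980 km
  W3: √((0.0357·111.32)² + (0.0229·105.6)²) = √(15.793662 + 5.847885) = 4.6520 km
  W4: √((0.0009·111.32)² + (0.0096·105.6)²) = √(0.010038 + 1.027709) = 1.0187 km
  W5: √((-0.0097·111.32)² + (0.0599·105.6)²) = √(1.165977 + 40.011191) = 6.4169 km
  → nearest: W4 (1.0187 km)
R at 18.4632°N, 99.2976°W:
  W1: √((-0.0237·111.32)² + (-0.0085·105.6)²) = √(6.960542 + 0.805686) = 2.7868 km
  W2: √((-0.0418·111.32)² + (0.0164·105.6)²) = √(21.652047 + 2.999270) = 4.9650 km
  W3: √((-0.0019·111.32)² + (0.0017·105.6)²) = √(0.044736 + 0.032227) = 0.2774 km
  W4: √((-0.0367·111.32)² + (-0.0116·105.6)²) = √(16.690853 + 1.500527) = 4.2651 km
  W5: √((-0.0473·111.32)² + (0.0387·105.6)²) = √(27.724816 + 16.701280) = 6.6653 km
  → nearest: W3 (0.2774 km)
S at 18.4624°N, 99.2622°W:
  W1: √((-0.0229·111.32)² + (-0.0439·105.6)²) = √(6.498563 + 21.491013) = 5.2905 km
  W2: √((-0.0410·111.32)² + (-0.0190·105.6)²) = √(20.831191 + 4.025641) = 4.9857 km
  W3: √((-0.0011·111.32)² + (-0.0337·105.6)²) = √(0.014994 + 12.664488) = 3.5608 km
  W4: √((-0.0359·111.32)² + (-0.0470·105.6)²) = √(15.971117 + 24.633354) = 6.3722 km
  W5: √((-0.0465·111.32)² + (0.0033·105.6)²) = √(26.794910 + 0.121438) = 5.1881 km
  → nearest: W3 (3.5608 km)
T at 18.4135°N, 99.2947°W:
  W1: √((0.0260·111.32)² + (-0.0114·105.6)²) = √(8.377088 + 1.449231) = 3.1347 km
  W2: √((0.0079·111.32)² + (0.0135·105.6)²) = √(0.773394 + 2.032335) = 1.6750 km
  W3: √((0.0478·111.32)² + (-0.0012·105.6)²) = √(28.314063 + 0.016058) = 5.3226 km
  W4: √((0.0130·111.32)² + (-0.0145·105.6)²) = √(2.094272 + 2.344573) = 2.1069 km
  W5: √((0.0024·111.32)² + (0.0358·105.6)²) = √(0.071379 + 14.292029) = 3.7899 km
  → nearest: W2 (1.6750 km)

P→W3; Q→W4; R→W3; S→W3; T→W2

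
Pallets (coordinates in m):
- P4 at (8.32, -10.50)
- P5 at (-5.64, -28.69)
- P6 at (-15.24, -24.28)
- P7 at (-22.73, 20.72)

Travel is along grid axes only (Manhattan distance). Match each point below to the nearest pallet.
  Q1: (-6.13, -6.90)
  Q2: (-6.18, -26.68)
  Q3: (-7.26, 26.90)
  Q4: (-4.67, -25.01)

Q1→P4; Q2→P5; Q3→P7; Q4→P5

Q1 at (-6.13, -6.90):
  P4: 18.05 m
  P5: 22.28 m
  P6: 26.49 m
  P7: 44.22 m
  → nearest: P4 (18.05 m)
Q2 at (-6.18, -26.68):
  P4: 30.68 m
  P5: 2.55 m
  P6: 11.46 m
  P7: 63.95 m
  → nearest: P5 (2.55 m)
Q3 at (-7.26, 26.90):
  P4: 52.98 m
  P5: 57.21 m
  P6: 59.16 m
  P7: 21.65 m
  → nearest: P7 (21.65 m)
Q4 at (-4.67, -25.01):
  P4: 27.50 m
  P5: 4.65 m
  P6: 11.30 m
  P7: 63.79 m
  → nearest: P5 (4.65 m)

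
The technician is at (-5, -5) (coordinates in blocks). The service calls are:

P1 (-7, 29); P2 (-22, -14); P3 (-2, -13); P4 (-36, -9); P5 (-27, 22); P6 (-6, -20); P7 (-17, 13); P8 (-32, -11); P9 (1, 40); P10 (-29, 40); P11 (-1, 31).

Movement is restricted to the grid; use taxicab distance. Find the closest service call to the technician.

Distances from (-5, -5):
P1: 36 blocks
P2: 26 blocks
P3: 11 blocks
P4: 35 blocks
P5: 49 blocks
P6: 16 blocks
P7: 30 blocks
P8: 33 blocks
P9: 51 blocks
P10: 69 blocks
P11: 40 blocks
Minimum: P3 at 11 blocks.

P3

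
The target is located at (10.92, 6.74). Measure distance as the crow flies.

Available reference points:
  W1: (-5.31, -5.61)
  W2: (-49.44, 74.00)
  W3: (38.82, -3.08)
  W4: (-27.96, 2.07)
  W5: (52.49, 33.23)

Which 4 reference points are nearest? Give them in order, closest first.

Distances from (10.92, 6.74):
W1: √((-16.23)² + (-12.35)²) = √(263.4129 + 152.5225) = 20.39
W2: √((-60.36)² + (67.26)²) = √(3643.3296 + 4523.9076) = 90.37
W3: √((27.90)² + (-9.82)²) = √(778.4100 + 96.4324) = 29.58
W4: √((-38.88)² + (-4.67)²) = √(1511.6544 + 21.8089) = 39.16
W5: √((41.57)² + (26.49)²) = √(1728.0649 + 701.7201) = 49.29
Sorted: W1 (20.39) < W3 (29.58) < W4 (39.16) < W5 (49.29) < W2 (90.37)

W1, W3, W4, W5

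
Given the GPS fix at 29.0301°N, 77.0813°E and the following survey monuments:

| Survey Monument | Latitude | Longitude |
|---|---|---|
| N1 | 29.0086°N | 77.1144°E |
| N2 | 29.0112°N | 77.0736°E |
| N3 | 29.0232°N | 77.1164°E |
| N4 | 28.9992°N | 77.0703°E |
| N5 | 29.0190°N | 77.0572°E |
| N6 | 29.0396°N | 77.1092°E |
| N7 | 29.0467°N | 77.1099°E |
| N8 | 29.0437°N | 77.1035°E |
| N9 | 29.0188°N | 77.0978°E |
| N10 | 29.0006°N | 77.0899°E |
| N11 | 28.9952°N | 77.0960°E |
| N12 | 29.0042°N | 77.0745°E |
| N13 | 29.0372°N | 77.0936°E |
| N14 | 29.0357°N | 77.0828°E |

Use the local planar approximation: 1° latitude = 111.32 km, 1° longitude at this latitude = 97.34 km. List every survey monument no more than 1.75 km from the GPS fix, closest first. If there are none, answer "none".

Distances from 29.0301°N, 77.0813°E:
N1: 4.0136 km
N2: 2.2335 km
N3: 3.5019 km
N4: 3.6026 km
N5: 2.6514 km
N6: 2.9144 km
N7: 3.3414 km
N8: 2.6385 km
N9: 2.0401 km
N10: 3.3890 km
N11: 4.1402 km
N12: 2.9582 km
N13: 1.4346 km
N14: 0.6403 km
Threshold 1.75 km: N14 (0.6403 km), N13 (1.4346 km) are within range.

N14, N13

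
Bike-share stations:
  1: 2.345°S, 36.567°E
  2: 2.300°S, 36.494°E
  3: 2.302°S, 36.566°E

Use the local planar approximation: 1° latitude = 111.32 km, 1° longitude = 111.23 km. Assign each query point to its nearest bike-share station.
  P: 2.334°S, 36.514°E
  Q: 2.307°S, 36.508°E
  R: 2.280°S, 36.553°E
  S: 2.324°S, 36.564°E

P at 2.334°S, 36.514°E:
  1: √((-0.011·111.32)² + (0.053·111.23)²) = √(1.49945 + 34.75327) = 6.021 km
  2: √((0.034·111.32)² + (-0.020·111.23)²) = √(14.32532 + 4.94885) = 4.390 km
  3: √((0.032·111.32)² + (0.052·111.23)²) = √(12.68955 + 33.45419) = 6.793 km
  → nearest: 2 (4.390 km)
Q at 2.307°S, 36.508°E:
  1: √((-0.038·111.32)² + (0.059·111.23)²) = √(17.89425 + 43.06733) = 7.808 km
  2: √((0.007·111.32)² + (-0.014·111.23)²) = √(0.60721 + 2.42493) = 1.741 km
  3: √((0.005·111.32)² + (0.058·111.23)²) = √(0.30980 + 41.61979) = 6.475 km
  → nearest: 2 (1.741 km)
R at 2.280°S, 36.553°E:
  1: √((-0.065·111.32)² + (0.014·111.23)²) = √(52.35680 + 2.42493) = 7.401 km
  2: √((-0.020·111.32)² + (-0.059·111.23)²) = √(4.95686 + 43.06733) = 6.930 km
  3: √((-0.022·111.32)² + (0.013·111.23)²) = √(5.99780 + 2.09089) = 2.844 km
  → nearest: 3 (2.844 km)
S at 2.324°S, 36.564°E:
  1: √((-0.021·111.32)² + (0.003·111.23)²) = √(5.46493 + 0.11135) = 2.361 km
  2: √((0.024·111.32)² + (-0.070·111.23)²) = √(7.13787 + 60.62335) = 8.232 km
  3: √((0.022·111.32)² + (0.002·111.23)²) = √(5.99780 + 0.04949) = 2.459 km
  → nearest: 1 (2.361 km)

P→2; Q→2; R→3; S→1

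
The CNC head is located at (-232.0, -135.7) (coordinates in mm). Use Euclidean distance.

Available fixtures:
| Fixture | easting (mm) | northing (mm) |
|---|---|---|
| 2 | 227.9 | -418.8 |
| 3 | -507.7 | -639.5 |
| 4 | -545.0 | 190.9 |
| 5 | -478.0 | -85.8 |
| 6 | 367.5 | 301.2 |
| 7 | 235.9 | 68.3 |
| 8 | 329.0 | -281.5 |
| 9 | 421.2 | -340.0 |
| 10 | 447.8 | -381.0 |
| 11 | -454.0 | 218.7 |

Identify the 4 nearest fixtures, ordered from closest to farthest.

Distances from (-232.0, -135.7):
2: 540.0 mm
3: 574.3 mm
4: 452.4 mm
5: 251.0 mm
6: 741.8 mm
7: 510.4 mm
8: 579.6 mm
9: 684.4 mm
10: 722.7 mm
11: 418.2 mm
Sorted: 5 (251.0 mm) < 11 (418.2 mm) < 4 (452.4 mm) < 7 (510.4 mm) < 2 (540.0 mm) < 3 (574.3 mm) < …

5, 11, 4, 7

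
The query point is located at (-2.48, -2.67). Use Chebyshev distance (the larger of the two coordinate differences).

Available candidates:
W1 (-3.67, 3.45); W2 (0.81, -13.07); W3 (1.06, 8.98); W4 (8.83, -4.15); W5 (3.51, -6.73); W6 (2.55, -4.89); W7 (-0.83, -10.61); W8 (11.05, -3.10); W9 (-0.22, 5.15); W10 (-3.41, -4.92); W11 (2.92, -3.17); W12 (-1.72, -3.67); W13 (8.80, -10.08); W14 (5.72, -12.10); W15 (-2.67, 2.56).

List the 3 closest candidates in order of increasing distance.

Distances from (-2.48, -2.67):
W1: 6.12
W2: 10.40
W3: 11.65
W4: 11.31
W5: 5.99
W6: 5.03
W7: 7.94
W8: 13.53
W9: 7.82
W10: 2.25
W11: 5.40
W12: 1.00
W13: 11.28
W14: 9.43
W15: 5.23
Sorted: W12 (1.00) < W10 (2.25) < W6 (5.03) < W15 (5.23) < W11 (5.40) < …

W12, W10, W6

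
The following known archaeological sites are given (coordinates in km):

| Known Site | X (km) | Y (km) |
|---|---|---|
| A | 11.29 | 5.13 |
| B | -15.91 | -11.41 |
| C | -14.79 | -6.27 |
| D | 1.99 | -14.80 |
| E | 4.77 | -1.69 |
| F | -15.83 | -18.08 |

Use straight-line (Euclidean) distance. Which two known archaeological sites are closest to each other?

Pairwise distances:
B–C: 5.26 km
B–F: 6.67 km
A–E: 9.44 km
C–F: 11.86 km
D–E: 13.40 km
D–F: 18.12 km
B–D: 18.22 km
C–D: 18.82 km
C–E: 20.09 km
A–D: 21.99 km
B–E: 22.85 km
E–F: 26.32 km
A–C: 28.46 km
A–B: 31.83 km
A–F: 35.70 km
Closest pair: B–C at 5.26 km.

B and C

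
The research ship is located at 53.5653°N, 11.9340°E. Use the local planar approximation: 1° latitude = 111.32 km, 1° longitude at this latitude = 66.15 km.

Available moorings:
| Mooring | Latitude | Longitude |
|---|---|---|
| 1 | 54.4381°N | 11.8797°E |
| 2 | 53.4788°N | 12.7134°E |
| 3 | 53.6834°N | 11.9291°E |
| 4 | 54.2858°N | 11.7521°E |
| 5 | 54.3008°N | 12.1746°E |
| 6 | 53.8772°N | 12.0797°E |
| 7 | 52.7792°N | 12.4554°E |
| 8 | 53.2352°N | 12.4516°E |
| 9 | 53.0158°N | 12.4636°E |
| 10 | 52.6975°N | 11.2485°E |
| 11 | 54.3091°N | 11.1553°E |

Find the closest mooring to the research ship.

3

Distances from 53.5653°N, 11.9340°E:
1: √((0.8728·111.32)² + (-0.0543·66.15)²) = √(9440.084255 + 12.902069) = 97.2265 km
2: √((-0.0865·111.32)² + (0.7794·66.15)²) = √(92.721107 + 2658.156214) = 52.4488 km
3: √((0.1181·111.32)² + (-0.0049·66.15)²) = √(172.840769 + 0.105063) = 13.1509 km
4: √((0.7205·111.32)² + (-0.1819·66.15)²) = √(6433.012061 + 144.785508) = 81.1036 km
5: √((0.7355·111.32)² + (0.2406·66.15)²) = √(6703.656451 + 253.309188) = 83.4084 km
6: √((0.3119·111.32)² + (0.1457·66.15)²) = √(1205.527564 + 92.892104) = 36.0336 km
7: √((-0.7861·111.32)² + (0.5214·66.15)²) = √(7657.764175 + 1189.602178) = 94.0604 km
8: √((-0.3301·111.32)² + (0.5176·66.15)²) = √(1350.322313 + 1172.325556) = 50.2260 km
9: √((-0.5495·111.32)² + (0.5296·66.15)²) = √(3741.810496 + 1227.313892) = 70.4920 km
10: √((-0.8678·111.32)² + (-0.6855·66.15)²) = √(9332.235439 + 2056.243845) = 106.7168 km
11: √((0.7438·111.32)² + (-0.7787·66.15)²) = √(6855.809530 + 2653.383636) = 97.5151 km
Minimum: 3 at 13.1509 km.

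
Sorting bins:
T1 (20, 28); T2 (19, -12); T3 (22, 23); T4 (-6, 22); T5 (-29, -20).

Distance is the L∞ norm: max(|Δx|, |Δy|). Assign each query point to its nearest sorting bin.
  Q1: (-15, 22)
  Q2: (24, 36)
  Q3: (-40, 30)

Q1 at (-15, 22):
  T1: max(|35|, |6|) = 35
  T2: max(|34|, |-34|) = 34
  T3: max(|37|, |1|) = 37
  T4: max(|9|, |0|) = 9
  T5: max(|-14|, |-42|) = 42
  → nearest: T4 (9)
Q2 at (24, 36):
  T1: max(|-4|, |-8|) = 8
  T2: max(|-5|, |-48|) = 48
  T3: max(|-2|, |-13|) = 13
  T4: max(|-30|, |-14|) = 30
  T5: max(|-53|, |-56|) = 56
  → nearest: T1 (8)
Q3 at (-40, 30):
  T1: max(|60|, |-2|) = 60
  T2: max(|59|, |-42|) = 59
  T3: max(|62|, |-7|) = 62
  T4: max(|34|, |-8|) = 34
  T5: max(|11|, |-50|) = 50
  → nearest: T4 (34)

Q1→T4; Q2→T1; Q3→T4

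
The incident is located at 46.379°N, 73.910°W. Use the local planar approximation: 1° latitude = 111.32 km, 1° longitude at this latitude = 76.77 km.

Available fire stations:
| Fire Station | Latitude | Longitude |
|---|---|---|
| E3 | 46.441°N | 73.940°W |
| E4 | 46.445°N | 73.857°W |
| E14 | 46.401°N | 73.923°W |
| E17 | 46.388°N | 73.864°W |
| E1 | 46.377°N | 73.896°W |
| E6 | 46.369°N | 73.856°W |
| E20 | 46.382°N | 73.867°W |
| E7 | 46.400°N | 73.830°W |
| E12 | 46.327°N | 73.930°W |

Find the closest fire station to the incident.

E1

Distances from 46.379°N, 73.910°W:
E3: √((0.062·111.32)² + (-0.030·76.77)²) = √(47.63540 + 5.30427) = 7.276 km
E4: √((0.066·111.32)² + (0.053·76.77)²) = √(53.98017 + 16.55521) = 8.399 km
E14: √((0.022·111.32)² + (-0.013·76.77)²) = √(5.99780 + 0.99602) = 2.645 km
E17: √((0.009·111.32)² + (0.046·76.77)²) = √(1.00376 + 12.47093) = 3.671 km
E1: √((-0.002·111.32)² + (0.014·76.77)²) = √(0.04957 + 1.15515) = 1.098 km
E6: √((-0.010·111.32)² + (0.054·76.77)²) = √(1.23921 + 17.18583) = 4.292 km
E20: √((0.003·111.32)² + (0.043·76.77)²) = √(0.11153 + 10.89733) = 3.318 km
E7: √((0.021·111.32)² + (0.080·76.77)²) = √(5.46493 + 37.71925) = 6.571 km
E12: √((-0.052·111.32)² + (-0.020·76.77)²) = √(33.50835 + 2.35745) = 5.989 km
Minimum: E1 at 1.098 km.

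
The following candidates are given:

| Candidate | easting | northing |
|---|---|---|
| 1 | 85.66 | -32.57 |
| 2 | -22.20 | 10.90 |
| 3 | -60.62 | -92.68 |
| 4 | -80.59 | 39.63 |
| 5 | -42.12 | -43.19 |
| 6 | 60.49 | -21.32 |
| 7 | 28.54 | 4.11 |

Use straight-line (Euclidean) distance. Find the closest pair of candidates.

Pairwise distances:
1–2: √((-107.86)² + (43.47)²) = √(11633.7796 + 1889.6409) = 116.29
1–3: √((-146.28)² + (-60.11)²) = √(21397.8384 + 3613.2121) = 158.15
1–4: √((-166.25)² + (72.20)²) = √(27639.0625 + 5212.8400) = 181.25
1–5: √((-127.78)² + (-10.62)²) = √(16327.7284 + 112.7844) = 128.22
1–6: √((-25.17)² + (11.25)²) = √(633.5289 + 126.5625) = 27.57
1–7: √((-57.12)² + (36.68)²) = √(3262.6944 + 1345.4224) = 67.88
2–3: √((-38.42)² + (-103.58)²) = √(1476.0964 + 10728.8164) = 110.48
2–4: √((-58.39)² + (28.73)²) = √(3409.3921 + 825.4129) = 65.08
2–5: √((-19.92)² + (-54.09)²) = √(396.8064 + 2925.7281) = 57.64
2–6: √((82.69)² + (-32.22)²) = √(6837.6361 + 1038.1284) = 88.75
2–7: √((50.74)² + (-6.79)²) = √(2574.5476 + 46.1041) = 51.19
3–4: √((-19.97)² + (132.31)²) = √(398.8009 + 17505.9361) = 133.81
3–5: √((18.50)² + (49.49)²) = √(342.2500 + 2449.2601) = 52.83
3–6: √((121.11)² + (71.36)²) = √(14667.6321 + 5092.2496) = 140.57
3–7: √((89.16)² + (96.79)²) = √(7949.5056 + 9368.3041) = 131.60
4–5: √((38.47)² + (-82.82)²) = √(1479.9409 + 6859.1524) = 91.32
4–6: √((141.08)² + (-60.95)²) = √(19903.5664 + 3714.9025) = 153.68
4–7: √((109.13)² + (-35.52)²) = √(11909.3569 + 1261.6704) = 114.77
5–6: √((102.61)² + (21.87)²) = √(10528.8121 + 478.2969) = 104.91
5–7: √((70.66)² + (47.30)²) = √(4992.8356 + 2237.2900) = 85.03
6–7: √((-31.95)² + (25.43)²) = √(1020.8025 + 646.6849) = 40.83
Closest pair: 1–6 at 27.57.

1 and 6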